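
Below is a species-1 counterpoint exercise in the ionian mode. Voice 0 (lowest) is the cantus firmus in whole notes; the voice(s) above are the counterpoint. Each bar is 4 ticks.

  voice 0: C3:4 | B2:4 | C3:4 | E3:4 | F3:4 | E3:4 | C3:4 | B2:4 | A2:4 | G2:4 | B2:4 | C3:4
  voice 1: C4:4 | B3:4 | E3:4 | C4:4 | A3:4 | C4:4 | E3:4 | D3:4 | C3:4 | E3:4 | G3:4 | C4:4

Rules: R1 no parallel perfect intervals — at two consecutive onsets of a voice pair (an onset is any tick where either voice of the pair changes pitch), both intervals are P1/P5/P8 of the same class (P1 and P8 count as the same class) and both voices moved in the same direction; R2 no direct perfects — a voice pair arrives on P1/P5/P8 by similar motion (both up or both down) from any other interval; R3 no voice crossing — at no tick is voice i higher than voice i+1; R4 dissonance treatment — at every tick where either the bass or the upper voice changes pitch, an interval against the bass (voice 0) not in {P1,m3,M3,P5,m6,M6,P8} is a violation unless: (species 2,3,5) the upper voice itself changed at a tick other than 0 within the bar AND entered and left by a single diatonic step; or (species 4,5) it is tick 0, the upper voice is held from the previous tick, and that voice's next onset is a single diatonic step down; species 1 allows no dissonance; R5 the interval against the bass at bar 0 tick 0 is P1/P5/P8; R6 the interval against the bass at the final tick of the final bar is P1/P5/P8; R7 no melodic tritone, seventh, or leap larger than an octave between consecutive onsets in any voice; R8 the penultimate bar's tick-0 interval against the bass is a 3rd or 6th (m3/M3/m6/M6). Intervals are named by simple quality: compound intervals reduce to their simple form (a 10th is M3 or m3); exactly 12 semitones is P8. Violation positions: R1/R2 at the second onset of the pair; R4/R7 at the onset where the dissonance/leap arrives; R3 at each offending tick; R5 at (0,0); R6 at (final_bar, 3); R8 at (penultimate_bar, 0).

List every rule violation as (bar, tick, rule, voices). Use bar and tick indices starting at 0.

(1, 0, R1, (0, 1))
(11, 0, R2, (0, 1))

bar 0: v0=C3 v1=C4 downbeat P8
bar 1: v0=B2 v1=B3 downbeat P8
bar 2: v0=C3 v1=E3 downbeat M3
bar 3: v0=E3 v1=C4 downbeat m6
bar 4: v0=F3 v1=A3 downbeat M3
bar 5: v0=E3 v1=C4 downbeat m6
bar 6: v0=C3 v1=E3 downbeat M3
bar 7: v0=B2 v1=D3 downbeat m3
bar 8: v0=A2 v1=C3 downbeat m3
bar 9: v0=G2 v1=E3 downbeat M6
bar 10: v0=B2 v1=G3 downbeat m6
bar 11: v0=C3 v1=C4 downbeat P8
  -> R1 @ bar 1 tick 0 v(0, 1): C3/C4 P8 -> B2/B3 P8 similar
  -> R2 @ bar 11 tick 0 v(0, 1): B2/G3 m6 -> C3/C4 P8 similar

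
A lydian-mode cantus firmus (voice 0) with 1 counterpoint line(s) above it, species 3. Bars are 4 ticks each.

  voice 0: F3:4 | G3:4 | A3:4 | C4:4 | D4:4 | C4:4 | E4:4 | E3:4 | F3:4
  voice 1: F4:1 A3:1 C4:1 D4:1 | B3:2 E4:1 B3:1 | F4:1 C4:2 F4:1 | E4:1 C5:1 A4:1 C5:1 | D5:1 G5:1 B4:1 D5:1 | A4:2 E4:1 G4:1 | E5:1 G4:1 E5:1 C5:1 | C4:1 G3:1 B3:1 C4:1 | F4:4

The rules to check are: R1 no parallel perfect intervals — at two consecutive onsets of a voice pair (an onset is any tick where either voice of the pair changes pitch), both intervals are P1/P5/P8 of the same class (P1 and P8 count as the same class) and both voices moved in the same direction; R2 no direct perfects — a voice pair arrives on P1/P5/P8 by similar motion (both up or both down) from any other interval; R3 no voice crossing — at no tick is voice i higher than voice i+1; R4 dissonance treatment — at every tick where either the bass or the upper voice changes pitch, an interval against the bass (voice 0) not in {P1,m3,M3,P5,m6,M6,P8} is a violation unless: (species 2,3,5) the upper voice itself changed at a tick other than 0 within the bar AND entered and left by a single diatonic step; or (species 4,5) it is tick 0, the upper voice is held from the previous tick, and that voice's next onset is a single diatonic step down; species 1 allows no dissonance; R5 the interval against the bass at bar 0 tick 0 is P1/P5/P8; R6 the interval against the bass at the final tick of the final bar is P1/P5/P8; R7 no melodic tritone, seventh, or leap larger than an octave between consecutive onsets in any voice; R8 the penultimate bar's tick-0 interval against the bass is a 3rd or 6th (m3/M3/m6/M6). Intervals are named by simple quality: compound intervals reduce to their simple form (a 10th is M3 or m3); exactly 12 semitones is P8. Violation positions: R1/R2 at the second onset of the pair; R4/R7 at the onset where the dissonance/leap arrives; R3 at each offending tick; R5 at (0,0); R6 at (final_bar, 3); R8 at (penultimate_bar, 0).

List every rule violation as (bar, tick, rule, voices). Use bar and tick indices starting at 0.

bar 0: v0=F3 v1=F4 downbeat P8
bar 1: v0=G3 v1=B3 downbeat M3
bar 2: v0=A3 v1=F4 downbeat m6
bar 3: v0=C4 v1=E4 downbeat M3
bar 4: v0=D4 v1=D5 downbeat P8
bar 5: v0=C4 v1=A4 downbeat M6
bar 6: v0=E4 v1=E5 downbeat P8
bar 7: v0=E3 v1=C4 downbeat m6
bar 8: v0=F3 v1=F4 downbeat P8
  -> R7 @ bar 2 tick 0 v(1,): B3->F4 leap 6st
  -> R1 @ bar 4 tick 0 v(0, 1): C4/C5 P8 -> D4/D5 P8 similar
  -> R4 @ bar 4 tick 1 v(0, 1): D4/G5 P4 untreated
  -> R2 @ bar 6 tick 0 v(0, 1): C4/G4 P5 -> E4/E5 P8 similar
  -> R2 @ bar 8 tick 0 v(0, 1): E3/C4 m6 -> F3/F4 P8 similar

(2, 0, R7, (1,))
(4, 0, R1, (0, 1))
(4, 1, R4, (0, 1))
(6, 0, R2, (0, 1))
(8, 0, R2, (0, 1))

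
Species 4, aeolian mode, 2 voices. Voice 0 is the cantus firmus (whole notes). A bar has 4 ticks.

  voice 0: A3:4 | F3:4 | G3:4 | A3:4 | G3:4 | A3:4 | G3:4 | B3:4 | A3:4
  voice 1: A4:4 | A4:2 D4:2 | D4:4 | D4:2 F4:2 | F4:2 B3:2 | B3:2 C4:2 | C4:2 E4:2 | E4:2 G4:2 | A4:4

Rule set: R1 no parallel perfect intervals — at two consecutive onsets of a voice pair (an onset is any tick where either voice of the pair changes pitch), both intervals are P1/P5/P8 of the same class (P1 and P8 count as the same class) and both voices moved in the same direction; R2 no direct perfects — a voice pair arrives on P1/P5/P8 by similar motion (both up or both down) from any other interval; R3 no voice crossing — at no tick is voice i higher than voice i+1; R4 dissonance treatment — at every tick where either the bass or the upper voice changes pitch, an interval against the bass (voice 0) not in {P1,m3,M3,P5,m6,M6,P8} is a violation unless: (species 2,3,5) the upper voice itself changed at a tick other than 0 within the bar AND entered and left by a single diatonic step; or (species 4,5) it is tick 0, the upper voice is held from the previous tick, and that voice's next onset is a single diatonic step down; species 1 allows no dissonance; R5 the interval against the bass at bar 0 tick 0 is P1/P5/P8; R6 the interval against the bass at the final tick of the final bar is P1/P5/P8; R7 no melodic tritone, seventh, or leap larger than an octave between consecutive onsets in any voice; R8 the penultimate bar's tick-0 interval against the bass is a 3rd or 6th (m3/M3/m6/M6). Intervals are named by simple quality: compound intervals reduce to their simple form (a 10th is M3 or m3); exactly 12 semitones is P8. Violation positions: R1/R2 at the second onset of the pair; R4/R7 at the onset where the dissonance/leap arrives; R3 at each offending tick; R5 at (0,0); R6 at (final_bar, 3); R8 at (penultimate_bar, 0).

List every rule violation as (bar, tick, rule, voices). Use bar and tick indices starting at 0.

(3, 0, R4, (0, 1))
(4, 0, R4, (0, 1))
(4, 2, R7, (1,))
(5, 0, R4, (0, 1))
(6, 0, R4, (0, 1))
(7, 0, R4, (0, 1))
(7, 0, R8, (0, 1))

bar 0: v0=A3 v1=A4 downbeat P8
bar 1: v0=F3 v1=A4 downbeat M3
bar 2: v0=G3 v1=D4 downbeat P5
bar 3: v0=A3 v1=D4 downbeat P4
bar 4: v0=G3 v1=F4 downbeat m7
bar 5: v0=A3 v1=B3 downbeat M2
bar 6: v0=G3 v1=C4 downbeat P4
bar 7: v0=B3 v1=E4 downbeat P4
bar 8: v0=A3 v1=A4 downbeat P8
  -> R4 @ bar 3 tick 0 v(0, 1): A3/D4 P4 untreated
  -> R4 @ bar 4 tick 0 v(0, 1): G3/F4 m7 untreated
  -> R7 @ bar 4 tick 2 v(1,): F4->B3 leap 6st
  -> R4 @ bar 5 tick 0 v(0, 1): A3/B3 M2 untreated
  -> R4 @ bar 6 tick 0 v(0, 1): G3/C4 P4 untreated
  -> R4 @ bar 7 tick 0 v(0, 1): B3/E4 P4 untreated
  -> R8 @ bar 7 tick 0 v(0, 1): penult P4 not 3rd/6th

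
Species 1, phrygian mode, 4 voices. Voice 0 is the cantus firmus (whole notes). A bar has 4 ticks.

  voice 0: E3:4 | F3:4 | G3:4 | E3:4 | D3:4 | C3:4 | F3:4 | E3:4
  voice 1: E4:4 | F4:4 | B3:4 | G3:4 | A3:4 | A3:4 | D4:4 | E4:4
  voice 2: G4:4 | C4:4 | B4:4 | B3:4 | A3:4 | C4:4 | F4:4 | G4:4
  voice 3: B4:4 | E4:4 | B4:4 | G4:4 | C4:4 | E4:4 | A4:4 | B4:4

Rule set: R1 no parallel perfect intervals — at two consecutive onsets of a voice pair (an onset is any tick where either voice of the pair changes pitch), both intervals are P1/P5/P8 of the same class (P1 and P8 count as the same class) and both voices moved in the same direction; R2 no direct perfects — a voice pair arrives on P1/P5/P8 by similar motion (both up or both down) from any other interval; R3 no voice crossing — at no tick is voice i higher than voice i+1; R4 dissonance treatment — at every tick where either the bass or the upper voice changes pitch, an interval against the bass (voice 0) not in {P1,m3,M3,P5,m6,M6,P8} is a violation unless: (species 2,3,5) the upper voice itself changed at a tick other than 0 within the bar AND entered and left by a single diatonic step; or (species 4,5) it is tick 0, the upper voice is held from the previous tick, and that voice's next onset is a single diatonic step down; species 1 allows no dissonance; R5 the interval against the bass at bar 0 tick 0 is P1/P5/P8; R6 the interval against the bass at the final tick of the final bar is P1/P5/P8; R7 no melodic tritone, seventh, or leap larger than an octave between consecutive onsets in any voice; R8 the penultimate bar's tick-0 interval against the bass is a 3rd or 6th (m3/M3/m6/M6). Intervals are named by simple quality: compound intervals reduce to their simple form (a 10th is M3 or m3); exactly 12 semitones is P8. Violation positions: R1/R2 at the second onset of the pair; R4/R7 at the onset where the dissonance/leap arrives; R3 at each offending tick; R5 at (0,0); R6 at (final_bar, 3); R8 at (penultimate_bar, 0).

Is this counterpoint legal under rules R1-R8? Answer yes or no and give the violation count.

No (19 violations)

bar 0: v0=E3 v1=E4 v2=G4 v3=B4 (P5)
bar 1: v0=F3 v1=F4 v2=C4 v3=E4 (M7)
bar 2: v0=G3 v1=B3 v2=B4 v3=B4 (M3)
bar 3: v0=E3 v1=G3 v2=B3 v3=G4 (m3)
bar 4: v0=D3 v1=A3 v2=A3 v3=C4 (m7)
bar 5: v0=C3 v1=A3 v2=C4 v3=E4 (M3)
bar 6: v0=F3 v1=D4 v2=F4 v3=A4 (M3)
bar 7: v0=E3 v1=E4 v2=G4 v3=B4 (P5)
  R5 @ bar0.0: opens on m3
  R1 @ bar1.0: E3/E4 P8 -> F3/F4 P8 similar
  R3 @ bar1.0: F4 above C4
  R4 @ bar1.0: F3/E4 M7 untreated
  R3 @ bar1.1: F4 above C4
  R3 @ bar1.2: F4 above C4
  R3 @ bar1.3: F4 above C4
  R2 @ bar2.0: C4/E4 M3 -> B4/B4 P1 similar
  R7 @ bar2.0: F4->B3 leap 6st
  R7 @ bar2.0: C4->B4 leap 11st
  R1 @ bar3.0: B3/B4 P8 -> G3/G4 P8 similar
  R2 @ bar3.0: G3/B4 M3 -> E3/B3 P5 similar
  R1 @ bar4.0: E3/B3 P5 -> D3/A3 P5 similar
  R4 @ bar4.0: D3/C4 m7 untreated
  R1 @ bar6.0: C3/C4 P8 -> F3/F4 P8 similar
  R1 @ bar6.0: A3/E4 P5 -> D4/A4 P5 similar
  R8 @ bar6.0: penult P8 not 3rd/6th
  R1 @ bar7.0: D4/A4 P5 -> E4/B4 P5 similar
  R6 @ bar7.3: closes on m3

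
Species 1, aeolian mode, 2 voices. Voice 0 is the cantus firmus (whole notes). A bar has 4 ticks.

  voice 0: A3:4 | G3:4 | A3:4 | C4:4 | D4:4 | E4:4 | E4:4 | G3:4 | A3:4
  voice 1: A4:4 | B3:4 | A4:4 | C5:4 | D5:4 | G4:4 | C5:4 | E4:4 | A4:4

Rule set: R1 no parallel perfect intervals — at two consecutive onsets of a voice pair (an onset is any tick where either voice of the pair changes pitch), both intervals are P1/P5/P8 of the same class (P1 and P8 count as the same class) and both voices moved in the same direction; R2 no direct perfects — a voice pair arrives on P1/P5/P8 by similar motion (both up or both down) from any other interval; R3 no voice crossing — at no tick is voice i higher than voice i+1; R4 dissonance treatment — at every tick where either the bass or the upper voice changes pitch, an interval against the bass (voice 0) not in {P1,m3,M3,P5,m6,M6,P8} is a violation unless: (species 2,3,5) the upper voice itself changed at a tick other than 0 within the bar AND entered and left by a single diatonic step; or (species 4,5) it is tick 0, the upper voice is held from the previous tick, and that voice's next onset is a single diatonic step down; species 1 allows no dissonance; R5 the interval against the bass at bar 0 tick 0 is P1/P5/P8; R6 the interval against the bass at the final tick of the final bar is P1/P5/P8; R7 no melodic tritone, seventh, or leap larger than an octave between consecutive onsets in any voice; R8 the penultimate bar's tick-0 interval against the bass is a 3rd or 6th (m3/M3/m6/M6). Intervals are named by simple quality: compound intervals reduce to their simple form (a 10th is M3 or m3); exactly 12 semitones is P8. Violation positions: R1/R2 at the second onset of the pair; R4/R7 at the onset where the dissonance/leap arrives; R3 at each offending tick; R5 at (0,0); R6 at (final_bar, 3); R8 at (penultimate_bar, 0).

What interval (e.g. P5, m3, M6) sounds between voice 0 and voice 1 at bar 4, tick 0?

P8

voice 0=D4 voice 1=D5 -> P8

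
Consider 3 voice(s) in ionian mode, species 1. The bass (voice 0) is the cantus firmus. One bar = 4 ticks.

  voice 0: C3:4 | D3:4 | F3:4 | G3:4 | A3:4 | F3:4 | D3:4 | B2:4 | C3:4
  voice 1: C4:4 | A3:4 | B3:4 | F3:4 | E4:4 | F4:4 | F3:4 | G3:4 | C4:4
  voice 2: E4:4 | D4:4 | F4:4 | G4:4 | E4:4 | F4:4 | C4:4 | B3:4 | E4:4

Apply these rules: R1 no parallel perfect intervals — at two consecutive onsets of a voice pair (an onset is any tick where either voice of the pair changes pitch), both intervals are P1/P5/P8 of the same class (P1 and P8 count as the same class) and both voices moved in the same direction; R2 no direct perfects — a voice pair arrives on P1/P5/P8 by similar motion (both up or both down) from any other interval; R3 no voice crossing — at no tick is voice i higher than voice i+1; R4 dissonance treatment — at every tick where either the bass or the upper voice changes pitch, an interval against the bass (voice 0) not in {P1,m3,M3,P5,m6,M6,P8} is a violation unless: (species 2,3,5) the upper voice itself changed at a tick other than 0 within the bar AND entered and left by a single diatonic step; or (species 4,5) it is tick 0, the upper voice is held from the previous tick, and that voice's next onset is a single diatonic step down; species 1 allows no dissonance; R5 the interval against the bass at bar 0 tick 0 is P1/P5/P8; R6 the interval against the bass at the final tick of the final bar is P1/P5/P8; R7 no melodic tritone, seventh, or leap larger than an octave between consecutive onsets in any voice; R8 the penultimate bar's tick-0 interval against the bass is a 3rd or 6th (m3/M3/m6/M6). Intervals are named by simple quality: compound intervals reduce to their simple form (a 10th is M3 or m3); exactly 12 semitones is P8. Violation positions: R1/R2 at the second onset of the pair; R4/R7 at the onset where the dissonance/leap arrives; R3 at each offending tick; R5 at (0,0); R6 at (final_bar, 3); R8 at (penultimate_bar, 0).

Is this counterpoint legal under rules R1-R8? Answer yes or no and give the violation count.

No (19 violations)

bar 0: v0=C3 v1=C4 v2=E4 (M3)
bar 1: v0=D3 v1=A3 v2=D4 (P8)
bar 2: v0=F3 v1=B3 v2=F4 (P8)
bar 3: v0=G3 v1=F3 v2=G4 (P8)
bar 4: v0=A3 v1=E4 v2=E4 (P5)
bar 5: v0=F3 v1=F4 v2=F4 (P8)
bar 6: v0=D3 v1=F3 v2=C4 (m7)
bar 7: v0=B2 v1=G3 v2=B3 (P8)
bar 8: v0=C3 v1=C4 v2=E4 (M3)
  R5 @ bar0.0: opens on M3
  R1 @ bar2.0: D3/D4 P8 -> F3/F4 P8 similar
  R4 @ bar2.0: F3/B3 TT untreated
  R1 @ bar3.0: F3/F4 P8 -> G3/G4 P8 similar
  R3 @ bar3.0: G3 above F3
  R4 @ bar3.0: G3/F3 M2 untreated
  R7 @ bar3.0: B3->F3 leap 6st
  R3 @ bar3.1: G3 above F3
  R3 @ bar3.2: G3 above F3
  R3 @ bar3.3: G3 above F3
  R2 @ bar4.0: G3/F3 M2 -> A3/E4 P5 similar
  R7 @ bar4.0: F3->E4 leap 11st
  R1 @ bar5.0: E4/E4 P1 -> F4/F4 P1 similar
  R2 @ bar6.0: F4/F4 P1 -> F3/C4 P5 similar
  R4 @ bar6.0: D3/C4 m7 untreated
  R2 @ bar7.0: D3/C4 m7 -> B2/B3 P8 similar
  R8 @ bar7.0: penult P8 not 3rd/6th
  R2 @ bar8.0: B2/G3 m6 -> C3/C4 P8 similar
  R6 @ bar8.3: closes on M3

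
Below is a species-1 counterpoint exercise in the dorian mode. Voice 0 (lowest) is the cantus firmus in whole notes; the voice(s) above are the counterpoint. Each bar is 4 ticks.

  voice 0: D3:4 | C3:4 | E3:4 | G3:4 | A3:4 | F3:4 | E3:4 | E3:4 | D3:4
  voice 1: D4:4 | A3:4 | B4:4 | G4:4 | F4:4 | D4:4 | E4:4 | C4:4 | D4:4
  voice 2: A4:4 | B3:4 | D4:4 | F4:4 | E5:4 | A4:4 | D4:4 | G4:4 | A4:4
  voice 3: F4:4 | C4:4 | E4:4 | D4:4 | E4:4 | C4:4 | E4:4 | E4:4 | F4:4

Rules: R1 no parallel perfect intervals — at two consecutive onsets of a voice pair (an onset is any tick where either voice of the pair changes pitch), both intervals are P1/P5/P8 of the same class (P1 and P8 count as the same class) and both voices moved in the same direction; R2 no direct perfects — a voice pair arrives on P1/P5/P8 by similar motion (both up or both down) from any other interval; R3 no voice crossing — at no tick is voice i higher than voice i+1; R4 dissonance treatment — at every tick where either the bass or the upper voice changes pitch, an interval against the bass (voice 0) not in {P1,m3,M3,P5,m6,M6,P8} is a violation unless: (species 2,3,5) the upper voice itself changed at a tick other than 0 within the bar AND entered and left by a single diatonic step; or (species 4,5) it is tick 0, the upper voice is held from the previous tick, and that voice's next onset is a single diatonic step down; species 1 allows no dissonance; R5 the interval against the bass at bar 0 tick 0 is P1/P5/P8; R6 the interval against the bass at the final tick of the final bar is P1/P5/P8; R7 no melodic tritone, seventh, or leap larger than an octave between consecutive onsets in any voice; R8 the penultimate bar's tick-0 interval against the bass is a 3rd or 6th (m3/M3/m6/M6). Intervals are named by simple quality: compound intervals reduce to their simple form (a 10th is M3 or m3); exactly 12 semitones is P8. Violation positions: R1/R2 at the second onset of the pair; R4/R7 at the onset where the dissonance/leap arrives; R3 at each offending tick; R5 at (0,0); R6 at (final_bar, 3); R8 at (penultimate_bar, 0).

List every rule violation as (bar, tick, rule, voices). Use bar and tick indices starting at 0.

bar 0: v0=D3 v1=D4 v2=A4 v3=F4 downbeat m3
bar 1: v0=C3 v1=A3 v2=B3 v3=C4 downbeat P8
bar 2: v0=E3 v1=B4 v2=D4 v3=E4 downbeat P8
bar 3: v0=G3 v1=G4 v2=F4 v3=D4 downbeat P5
bar 4: v0=A3 v1=F4 v2=E5 v3=E4 downbeat P5
bar 5: v0=F3 v1=D4 v2=A4 v3=C4 downbeat P5
bar 6: v0=E3 v1=E4 v2=D4 v3=E4 downbeat P8
bar 7: v0=E3 v1=C4 v2=G4 v3=E4 downbeat P8
bar 8: v0=D3 v1=D4 v2=A4 v3=F4 downbeat m3
  -> R3 @ bar 0 tick 0 v(2, 3): A4 above F4
  -> R5 @ bar 0 tick 0 v(0, 3): opens on m3
  -> R3 @ bar 0 tick 1 v(2, 3): A4 above F4
  -> R3 @ bar 0 tick 2 v(2, 3): A4 above F4
  -> R3 @ bar 0 tick 3 v(2, 3): A4 above F4
  -> R2 @ bar 1 tick 0 v(0, 3): D3/F4 m3 -> C3/C4 P8 similar
  -> R4 @ bar 1 tick 0 v(0, 2): C3/B3 M7 untreated
  -> R7 @ bar 1 tick 0 v(2,): A4->B3 leap 10st
  -> R1 @ bar 2 tick 0 v(0, 3): C3/C4 P8 -> E3/E4 P8 similar
  -> R2 @ bar 2 tick 0 v(0, 1): C3/A3 M6 -> E3/B4 P5 similar
  -> R2 @ bar 2 tick 0 v(1, 3): A3/C4 m3 -> B4/E4 P5 similar
  -> R3 @ bar 2 tick 0 v(1, 2): B4 above D4
  -> R4 @ bar 2 tick 0 v(0, 2): E3/D4 m7 untreated
  -> R7 @ bar 2 tick 0 v(1,): A3->B4 leap 14st
  -> R3 @ bar 2 tick 1 v(1, 2): B4 above D4
  -> R3 @ bar 2 tick 2 v(1, 2): B4 above D4
  -> R3 @ bar 2 tick 3 v(1, 2): B4 above D4
  -> R3 @ bar 3 tick 0 v(1, 2): G4 above F4
  -> R3 @ bar 3 tick 0 v(2, 3): F4 above D4
  -> R4 @ bar 3 tick 0 v(0, 2): G3/F4 m7 untreated
  -> R3 @ bar 3 tick 1 v(1, 2): G4 above F4
  -> R3 @ bar 3 tick 1 v(2, 3): F4 above D4
  -> R3 @ bar 3 tick 2 v(1, 2): G4 above F4
  -> R3 @ bar 3 tick 2 v(2, 3): F4 above D4
  -> R3 @ bar 3 tick 3 v(1, 2): G4 above F4
  -> R3 @ bar 3 tick 3 v(2, 3): F4 above D4
  -> R1 @ bar 4 tick 0 v(0, 3): G3/D4 P5 -> A3/E4 P5 similar
  -> R2 @ bar 4 tick 0 v(0, 2): G3/F4 m7 -> A3/E5 P5 similar
  -> R2 @ bar 4 tick 0 v(2, 3): F4/D4 m3 -> E5/E4 P8 similar
  -> R3 @ bar 4 tick 0 v(2, 3): E5 above E4
  -> R7 @ bar 4 tick 0 v(2,): F4->E5 leap 11st
  -> R3 @ bar 4 tick 1 v(2, 3): E5 above E4
  -> R3 @ bar 4 tick 2 v(2, 3): E5 above E4
  -> R3 @ bar 4 tick 3 v(2, 3): E5 above E4
  -> R1 @ bar 5 tick 0 v(0, 3): A3/E4 P5 -> F3/C4 P5 similar
  -> R2 @ bar 5 tick 0 v(1, 2): F4/E5 M7 -> D4/A4 P5 similar
  -> R3 @ bar 5 tick 0 v(2, 3): A4 above C4
  -> R3 @ bar 5 tick 1 v(2, 3): A4 above C4
  -> R3 @ bar 5 tick 2 v(2, 3): A4 above C4
  -> R3 @ bar 5 tick 3 v(2, 3): A4 above C4
  -> R2 @ bar 6 tick 0 v(1, 3): D4/C4 M2 -> E4/E4 P1 similar
  -> R3 @ bar 6 tick 0 v(1, 2): E4 above D4
  -> R4 @ bar 6 tick 0 v(0, 2): E3/D4 m7 untreated
  -> R3 @ bar 6 tick 1 v(1, 2): E4 above D4
  -> R3 @ bar 6 tick 2 v(1, 2): E4 above D4
  -> R3 @ bar 6 tick 3 v(1, 2): E4 above D4
  -> R3 @ bar 7 tick 0 v(2, 3): G4 above E4
  -> R8 @ bar 7 tick 0 v(0, 3): penult P8 not 3rd/6th
  -> R3 @ bar 7 tick 1 v(2, 3): G4 above E4
  -> R3 @ bar 7 tick 2 v(2, 3): G4 above E4
  -> R3 @ bar 7 tick 3 v(2, 3): G4 above E4
  -> R1 @ bar 8 tick 0 v(1, 2): C4/G4 P5 -> D4/A4 P5 similar
  -> R3 @ bar 8 tick 0 v(2, 3): A4 above F4
  -> R3 @ bar 8 tick 1 v(2, 3): A4 above F4
  -> R3 @ bar 8 tick 2 v(2, 3): A4 above F4
  -> R3 @ bar 8 tick 3 v(2, 3): A4 above F4
  -> R6 @ bar 8 tick 3 v(0, 3): closes on m3

(0, 0, R3, (2, 3))
(0, 0, R5, (0, 3))
(0, 1, R3, (2, 3))
(0, 2, R3, (2, 3))
(0, 3, R3, (2, 3))
(1, 0, R2, (0, 3))
(1, 0, R4, (0, 2))
(1, 0, R7, (2,))
(2, 0, R1, (0, 3))
(2, 0, R2, (0, 1))
(2, 0, R2, (1, 3))
(2, 0, R3, (1, 2))
(2, 0, R4, (0, 2))
(2, 0, R7, (1,))
(2, 1, R3, (1, 2))
(2, 2, R3, (1, 2))
(2, 3, R3, (1, 2))
(3, 0, R3, (1, 2))
(3, 0, R3, (2, 3))
(3, 0, R4, (0, 2))
(3, 1, R3, (1, 2))
(3, 1, R3, (2, 3))
(3, 2, R3, (1, 2))
(3, 2, R3, (2, 3))
(3, 3, R3, (1, 2))
(3, 3, R3, (2, 3))
(4, 0, R1, (0, 3))
(4, 0, R2, (0, 2))
(4, 0, R2, (2, 3))
(4, 0, R3, (2, 3))
(4, 0, R7, (2,))
(4, 1, R3, (2, 3))
(4, 2, R3, (2, 3))
(4, 3, R3, (2, 3))
(5, 0, R1, (0, 3))
(5, 0, R2, (1, 2))
(5, 0, R3, (2, 3))
(5, 1, R3, (2, 3))
(5, 2, R3, (2, 3))
(5, 3, R3, (2, 3))
(6, 0, R2, (1, 3))
(6, 0, R3, (1, 2))
(6, 0, R4, (0, 2))
(6, 1, R3, (1, 2))
(6, 2, R3, (1, 2))
(6, 3, R3, (1, 2))
(7, 0, R3, (2, 3))
(7, 0, R8, (0, 3))
(7, 1, R3, (2, 3))
(7, 2, R3, (2, 3))
(7, 3, R3, (2, 3))
(8, 0, R1, (1, 2))
(8, 0, R3, (2, 3))
(8, 1, R3, (2, 3))
(8, 2, R3, (2, 3))
(8, 3, R3, (2, 3))
(8, 3, R6, (0, 3))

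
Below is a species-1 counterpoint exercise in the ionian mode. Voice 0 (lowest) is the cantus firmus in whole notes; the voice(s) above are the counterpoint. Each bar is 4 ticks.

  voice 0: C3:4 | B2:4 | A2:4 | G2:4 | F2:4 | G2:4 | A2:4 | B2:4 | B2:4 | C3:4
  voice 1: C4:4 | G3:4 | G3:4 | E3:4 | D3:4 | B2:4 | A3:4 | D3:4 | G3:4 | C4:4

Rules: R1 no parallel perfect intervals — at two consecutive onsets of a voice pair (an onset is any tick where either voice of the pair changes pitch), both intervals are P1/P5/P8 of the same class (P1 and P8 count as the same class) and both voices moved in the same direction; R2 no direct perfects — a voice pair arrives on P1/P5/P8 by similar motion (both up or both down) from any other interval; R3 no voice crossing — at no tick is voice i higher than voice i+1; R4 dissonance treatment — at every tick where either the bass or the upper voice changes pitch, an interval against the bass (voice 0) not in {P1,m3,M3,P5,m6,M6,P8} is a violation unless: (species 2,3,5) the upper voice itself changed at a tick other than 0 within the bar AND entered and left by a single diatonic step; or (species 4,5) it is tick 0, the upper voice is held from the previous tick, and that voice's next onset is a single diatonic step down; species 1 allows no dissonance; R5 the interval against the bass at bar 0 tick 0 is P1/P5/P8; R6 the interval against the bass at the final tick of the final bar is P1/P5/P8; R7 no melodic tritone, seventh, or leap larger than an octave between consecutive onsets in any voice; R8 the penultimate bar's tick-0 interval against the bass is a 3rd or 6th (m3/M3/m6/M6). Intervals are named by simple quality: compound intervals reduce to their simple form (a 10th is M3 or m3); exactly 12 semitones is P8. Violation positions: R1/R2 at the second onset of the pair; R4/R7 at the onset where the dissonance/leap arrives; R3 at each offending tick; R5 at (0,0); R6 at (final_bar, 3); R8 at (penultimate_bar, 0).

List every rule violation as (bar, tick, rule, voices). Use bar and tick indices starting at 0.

bar 0: v0=C3 v1=C4 downbeat P8
bar 1: v0=B2 v1=G3 downbeat m6
bar 2: v0=A2 v1=G3 downbeat m7
bar 3: v0=G2 v1=E3 downbeat M6
bar 4: v0=F2 v1=D3 downbeat M6
bar 5: v0=G2 v1=B2 downbeat M3
bar 6: v0=A2 v1=A3 downbeat P8
bar 7: v0=B2 v1=D3 downbeat m3
bar 8: v0=B2 v1=G3 downbeat m6
bar 9: v0=C3 v1=C4 downbeat P8
  -> R4 @ bar 2 tick 0 v(0, 1): A2/G3 m7 untreated
  -> R2 @ bar 6 tick 0 v(0, 1): G2/B2 M3 -> A2/A3 P8 similar
  -> R7 @ bar 6 tick 0 v(1,): B2->A3 leap 10st
  -> R2 @ bar 9 tick 0 v(0, 1): B2/G3 m6 -> C3/C4 P8 similar

(2, 0, R4, (0, 1))
(6, 0, R2, (0, 1))
(6, 0, R7, (1,))
(9, 0, R2, (0, 1))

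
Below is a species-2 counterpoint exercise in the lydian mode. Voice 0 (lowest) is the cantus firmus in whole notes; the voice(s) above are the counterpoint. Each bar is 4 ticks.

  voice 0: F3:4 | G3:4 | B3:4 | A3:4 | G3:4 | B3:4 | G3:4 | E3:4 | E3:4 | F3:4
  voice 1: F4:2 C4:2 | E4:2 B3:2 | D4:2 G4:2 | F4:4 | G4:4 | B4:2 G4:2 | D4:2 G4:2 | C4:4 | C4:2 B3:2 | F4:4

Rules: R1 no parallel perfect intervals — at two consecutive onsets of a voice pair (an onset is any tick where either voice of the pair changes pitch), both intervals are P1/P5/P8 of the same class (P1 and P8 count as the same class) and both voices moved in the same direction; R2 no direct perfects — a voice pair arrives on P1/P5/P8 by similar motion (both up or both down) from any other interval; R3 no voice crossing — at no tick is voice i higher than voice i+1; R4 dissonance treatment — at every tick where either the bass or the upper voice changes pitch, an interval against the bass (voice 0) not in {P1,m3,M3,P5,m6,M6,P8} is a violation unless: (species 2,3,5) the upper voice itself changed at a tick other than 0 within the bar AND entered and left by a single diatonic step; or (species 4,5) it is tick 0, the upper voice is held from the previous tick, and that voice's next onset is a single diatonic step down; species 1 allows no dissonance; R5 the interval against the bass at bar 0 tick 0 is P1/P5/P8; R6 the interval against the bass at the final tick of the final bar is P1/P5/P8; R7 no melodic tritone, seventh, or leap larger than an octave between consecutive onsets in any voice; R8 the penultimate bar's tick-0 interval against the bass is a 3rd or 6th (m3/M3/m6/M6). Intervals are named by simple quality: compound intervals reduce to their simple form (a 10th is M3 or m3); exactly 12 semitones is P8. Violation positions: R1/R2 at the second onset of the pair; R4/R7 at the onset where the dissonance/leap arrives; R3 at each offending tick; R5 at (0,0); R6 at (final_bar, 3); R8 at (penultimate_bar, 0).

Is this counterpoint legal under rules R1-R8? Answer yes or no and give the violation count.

bar 0: v0=F3 v1=F4 (P8)
bar 1: v0=G3 v1=E4 (M6)
bar 2: v0=B3 v1=D4 (m3)
bar 3: v0=A3 v1=F4 (m6)
bar 4: v0=G3 v1=G4 (P8)
bar 5: v0=B3 v1=B4 (P8)
bar 6: v0=G3 v1=D4 (P5)
bar 7: v0=E3 v1=C4 (m6)
bar 8: v0=E3 v1=C4 (m6)
bar 9: v0=F3 v1=F4 (P8)
  R1 @ bar5.0: G3/G4 P8 -> B3/B4 P8 similar
  R2 @ bar6.0: B3/G4 m6 -> G3/D4 P5 similar
  R2 @ bar9.0: E3/B3 P5 -> F3/F4 P8 similar
  R7 @ bar9.0: B3->F4 leap 6st

No (4 violations)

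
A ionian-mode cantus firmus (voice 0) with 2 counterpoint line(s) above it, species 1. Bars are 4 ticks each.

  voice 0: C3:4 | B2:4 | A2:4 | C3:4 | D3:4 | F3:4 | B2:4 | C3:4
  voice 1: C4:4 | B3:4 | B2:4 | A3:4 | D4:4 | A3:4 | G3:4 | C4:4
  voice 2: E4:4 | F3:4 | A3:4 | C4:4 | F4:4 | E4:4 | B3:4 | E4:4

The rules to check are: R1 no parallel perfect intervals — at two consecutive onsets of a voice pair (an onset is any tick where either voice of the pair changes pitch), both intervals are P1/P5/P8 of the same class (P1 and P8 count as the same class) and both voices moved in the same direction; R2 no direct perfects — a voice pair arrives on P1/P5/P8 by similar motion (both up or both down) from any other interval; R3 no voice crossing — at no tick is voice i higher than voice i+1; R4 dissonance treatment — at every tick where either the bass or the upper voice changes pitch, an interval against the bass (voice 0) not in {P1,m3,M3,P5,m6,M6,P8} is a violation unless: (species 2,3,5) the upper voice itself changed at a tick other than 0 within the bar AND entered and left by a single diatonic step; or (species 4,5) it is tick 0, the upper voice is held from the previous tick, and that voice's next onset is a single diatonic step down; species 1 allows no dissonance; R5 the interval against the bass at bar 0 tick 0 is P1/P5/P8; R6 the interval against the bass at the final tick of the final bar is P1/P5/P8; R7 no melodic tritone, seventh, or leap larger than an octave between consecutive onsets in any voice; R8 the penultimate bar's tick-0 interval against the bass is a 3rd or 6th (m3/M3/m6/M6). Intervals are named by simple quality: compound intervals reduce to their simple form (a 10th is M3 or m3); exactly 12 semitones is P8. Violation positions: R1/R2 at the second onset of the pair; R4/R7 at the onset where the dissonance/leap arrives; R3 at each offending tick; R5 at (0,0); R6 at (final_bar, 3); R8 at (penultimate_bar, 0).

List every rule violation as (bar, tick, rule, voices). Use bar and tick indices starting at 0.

bar 0: v0=C3 v1=C4 v2=E4 downbeat M3
bar 1: v0=B2 v1=B3 v2=F3 downbeat TT
bar 2: v0=A2 v1=B2 v2=A3 downbeat P8
bar 3: v0=C3 v1=A3 v2=C4 downbeat P8
bar 4: v0=D3 v1=D4 v2=F4 downbeat m3
bar 5: v0=F3 v1=A3 v2=E4 downbeat M7
bar 6: v0=B2 v1=G3 v2=B3 downbeat P8
bar 7: v0=C3 v1=C4 v2=E4 downbeat M3
  -> R5 @ bar 0 tick 0 v(0, 2): opens on M3
  -> R1 @ bar 1 tick 0 v(0, 1): C3/C4 P8 -> B2/B3 P8 similar
  -> R3 @ bar 1 tick 0 v(1, 2): B3 above F3
  -> R4 @ bar 1 tick 0 v(0, 2): B2/F3 TT untreated
  -> R7 @ bar 1 tick 0 v(2,): E4->F3 leap 11st
  -> R3 @ bar 1 tick 1 v(1, 2): B3 above F3
  -> R3 @ bar 1 tick 2 v(1, 2): B3 above F3
  -> R3 @ bar 1 tick 3 v(1, 2): B3 above F3
  -> R4 @ bar 2 tick 0 v(0, 1): A2/B2 M2 untreated
  -> R1 @ bar 3 tick 0 v(0, 2): A2/A3 P8 -> C3/C4 P8 similar
  -> R7 @ bar 3 tick 0 v(1,): B2->A3 leap 10st
  -> R2 @ bar 4 tick 0 v(0, 1): C3/A3 M6 -> D3/D4 P8 similar
  -> R2 @ bar 5 tick 0 v(1, 2): D4/F4 m3 -> A3/E4 P5 similar
  -> R4 @ bar 5 tick 0 v(0, 2): F3/E4 M7 untreated
  -> R2 @ bar 6 tick 0 v(0, 2): F3/E4 M7 -> B2/B3 P8 similar
  -> R7 @ bar 6 tick 0 v(0,): F3->B2 leap 6st
  -> R8 @ bar 6 tick 0 v(0, 2): penult P8 not 3rd/6th
  -> R2 @ bar 7 tick 0 v(0, 1): B2/G3 m6 -> C3/C4 P8 similar
  -> R6 @ bar 7 tick 3 v(0, 2): closes on M3

(0, 0, R5, (0, 2))
(1, 0, R1, (0, 1))
(1, 0, R3, (1, 2))
(1, 0, R4, (0, 2))
(1, 0, R7, (2,))
(1, 1, R3, (1, 2))
(1, 2, R3, (1, 2))
(1, 3, R3, (1, 2))
(2, 0, R4, (0, 1))
(3, 0, R1, (0, 2))
(3, 0, R7, (1,))
(4, 0, R2, (0, 1))
(5, 0, R2, (1, 2))
(5, 0, R4, (0, 2))
(6, 0, R2, (0, 2))
(6, 0, R7, (0,))
(6, 0, R8, (0, 2))
(7, 0, R2, (0, 1))
(7, 3, R6, (0, 2))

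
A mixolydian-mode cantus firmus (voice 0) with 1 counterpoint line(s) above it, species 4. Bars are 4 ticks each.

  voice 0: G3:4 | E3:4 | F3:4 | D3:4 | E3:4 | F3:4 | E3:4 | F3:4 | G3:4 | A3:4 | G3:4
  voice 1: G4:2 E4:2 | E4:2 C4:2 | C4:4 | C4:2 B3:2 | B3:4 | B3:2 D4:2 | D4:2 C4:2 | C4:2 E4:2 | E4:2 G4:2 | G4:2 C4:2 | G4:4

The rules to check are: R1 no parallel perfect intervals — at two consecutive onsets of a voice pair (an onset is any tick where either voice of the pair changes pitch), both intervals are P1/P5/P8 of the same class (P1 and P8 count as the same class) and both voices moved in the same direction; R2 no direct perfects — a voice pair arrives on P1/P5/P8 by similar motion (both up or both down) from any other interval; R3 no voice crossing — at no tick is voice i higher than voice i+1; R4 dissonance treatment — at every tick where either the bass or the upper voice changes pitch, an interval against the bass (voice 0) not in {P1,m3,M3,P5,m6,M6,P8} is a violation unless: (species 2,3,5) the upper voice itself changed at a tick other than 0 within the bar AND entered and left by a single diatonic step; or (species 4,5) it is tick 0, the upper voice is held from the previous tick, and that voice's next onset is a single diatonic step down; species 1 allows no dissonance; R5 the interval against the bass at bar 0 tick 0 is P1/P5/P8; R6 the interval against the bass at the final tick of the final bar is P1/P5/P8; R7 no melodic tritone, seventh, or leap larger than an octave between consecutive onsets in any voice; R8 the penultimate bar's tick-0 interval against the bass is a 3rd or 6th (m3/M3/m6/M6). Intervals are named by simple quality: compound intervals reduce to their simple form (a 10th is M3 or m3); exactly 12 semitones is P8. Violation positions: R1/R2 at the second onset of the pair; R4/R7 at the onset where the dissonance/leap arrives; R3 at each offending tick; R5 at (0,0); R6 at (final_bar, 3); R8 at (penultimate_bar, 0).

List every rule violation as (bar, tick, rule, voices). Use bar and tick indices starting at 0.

(5, 0, R4, (0, 1))
(7, 2, R4, (0, 1))
(9, 0, R4, (0, 1))
(9, 0, R8, (0, 1))

bar 0: v0=G3 v1=G4 downbeat P8
bar 1: v0=E3 v1=E4 downbeat P8
bar 2: v0=F3 v1=C4 downbeat P5
bar 3: v0=D3 v1=C4 downbeat m7
bar 4: v0=E3 v1=B3 downbeat P5
bar 5: v0=F3 v1=B3 downbeat TT
bar 6: v0=E3 v1=D4 downbeat m7
bar 7: v0=F3 v1=C4 downbeat P5
bar 8: v0=G3 v1=E4 downbeat M6
bar 9: v0=A3 v1=G4 downbeat m7
bar 10: v0=G3 v1=G4 downbeat P8
  -> R4 @ bar 5 tick 0 v(0, 1): F3/B3 TT untreated
  -> R4 @ bar 7 tick 2 v(0, 1): F3/E4 M7 untreated
  -> R4 @ bar 9 tick 0 v(0, 1): A3/G4 m7 untreated
  -> R8 @ bar 9 tick 0 v(0, 1): penult m7 not 3rd/6th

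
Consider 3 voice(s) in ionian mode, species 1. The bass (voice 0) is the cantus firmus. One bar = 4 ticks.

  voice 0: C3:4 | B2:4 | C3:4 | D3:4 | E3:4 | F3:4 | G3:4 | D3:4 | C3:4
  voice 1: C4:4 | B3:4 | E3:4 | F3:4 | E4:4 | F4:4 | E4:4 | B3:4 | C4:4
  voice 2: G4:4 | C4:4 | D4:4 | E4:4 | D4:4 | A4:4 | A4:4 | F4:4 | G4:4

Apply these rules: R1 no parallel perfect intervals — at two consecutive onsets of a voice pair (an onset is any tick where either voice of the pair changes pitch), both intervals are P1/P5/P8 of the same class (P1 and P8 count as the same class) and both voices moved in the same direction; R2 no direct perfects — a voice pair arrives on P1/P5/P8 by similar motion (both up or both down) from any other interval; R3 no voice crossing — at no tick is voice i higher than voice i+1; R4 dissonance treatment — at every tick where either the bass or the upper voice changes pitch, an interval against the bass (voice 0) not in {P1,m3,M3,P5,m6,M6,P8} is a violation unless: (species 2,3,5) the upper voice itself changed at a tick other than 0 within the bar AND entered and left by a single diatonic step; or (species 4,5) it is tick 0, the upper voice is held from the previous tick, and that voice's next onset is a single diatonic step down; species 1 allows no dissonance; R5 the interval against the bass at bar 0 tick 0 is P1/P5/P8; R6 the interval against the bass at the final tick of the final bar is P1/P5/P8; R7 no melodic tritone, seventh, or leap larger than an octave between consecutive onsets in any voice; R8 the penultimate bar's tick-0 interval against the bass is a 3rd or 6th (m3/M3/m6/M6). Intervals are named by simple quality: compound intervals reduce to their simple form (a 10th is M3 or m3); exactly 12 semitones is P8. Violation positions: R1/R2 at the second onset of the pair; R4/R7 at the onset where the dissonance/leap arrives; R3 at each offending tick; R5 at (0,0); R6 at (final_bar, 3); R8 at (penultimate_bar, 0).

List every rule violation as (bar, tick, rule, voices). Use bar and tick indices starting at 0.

(1, 0, R1, (0, 1))
(1, 0, R4, (0, 2))
(2, 0, R4, (0, 2))
(3, 0, R4, (0, 2))
(4, 0, R2, (0, 1))
(4, 0, R3, (1, 2))
(4, 0, R4, (0, 2))
(4, 0, R7, (1,))
(4, 1, R3, (1, 2))
(4, 2, R3, (1, 2))
(4, 3, R3, (1, 2))
(5, 0, R1, (0, 1))
(6, 0, R4, (0, 2))
(8, 0, R2, (1, 2))

bar 0: v0=C3 v1=C4 v2=G4 downbeat P5
bar 1: v0=B2 v1=B3 v2=C4 downbeat m2
bar 2: v0=C3 v1=E3 v2=D4 downbeat M2
bar 3: v0=D3 v1=F3 v2=E4 downbeat M2
bar 4: v0=E3 v1=E4 v2=D4 downbeat m7
bar 5: v0=F3 v1=F4 v2=A4 downbeat M3
bar 6: v0=G3 v1=E4 v2=A4 downbeat M2
bar 7: v0=D3 v1=B3 v2=F4 downbeat m3
bar 8: v0=C3 v1=C4 v2=G4 downbeat P5
  -> R1 @ bar 1 tick 0 v(0, 1): C3/C4 P8 -> B2/B3 P8 similar
  -> R4 @ bar 1 tick 0 v(0, 2): B2/C4 m2 untreated
  -> R4 @ bar 2 tick 0 v(0, 2): C3/D4 M2 untreated
  -> R4 @ bar 3 tick 0 v(0, 2): D3/E4 M2 untreated
  -> R2 @ bar 4 tick 0 v(0, 1): D3/F3 m3 -> E3/E4 P8 similar
  -> R3 @ bar 4 tick 0 v(1, 2): E4 above D4
  -> R4 @ bar 4 tick 0 v(0, 2): E3/D4 m7 untreated
  -> R7 @ bar 4 tick 0 v(1,): F3->E4 leap 11st
  -> R3 @ bar 4 tick 1 v(1, 2): E4 above D4
  -> R3 @ bar 4 tick 2 v(1, 2): E4 above D4
  -> R3 @ bar 4 tick 3 v(1, 2): E4 above D4
  -> R1 @ bar 5 tick 0 v(0, 1): E3/E4 P8 -> F3/F4 P8 similar
  -> R4 @ bar 6 tick 0 v(0, 2): G3/A4 M2 untreated
  -> R2 @ bar 8 tick 0 v(1, 2): B3/F4 TT -> C4/G4 P5 similar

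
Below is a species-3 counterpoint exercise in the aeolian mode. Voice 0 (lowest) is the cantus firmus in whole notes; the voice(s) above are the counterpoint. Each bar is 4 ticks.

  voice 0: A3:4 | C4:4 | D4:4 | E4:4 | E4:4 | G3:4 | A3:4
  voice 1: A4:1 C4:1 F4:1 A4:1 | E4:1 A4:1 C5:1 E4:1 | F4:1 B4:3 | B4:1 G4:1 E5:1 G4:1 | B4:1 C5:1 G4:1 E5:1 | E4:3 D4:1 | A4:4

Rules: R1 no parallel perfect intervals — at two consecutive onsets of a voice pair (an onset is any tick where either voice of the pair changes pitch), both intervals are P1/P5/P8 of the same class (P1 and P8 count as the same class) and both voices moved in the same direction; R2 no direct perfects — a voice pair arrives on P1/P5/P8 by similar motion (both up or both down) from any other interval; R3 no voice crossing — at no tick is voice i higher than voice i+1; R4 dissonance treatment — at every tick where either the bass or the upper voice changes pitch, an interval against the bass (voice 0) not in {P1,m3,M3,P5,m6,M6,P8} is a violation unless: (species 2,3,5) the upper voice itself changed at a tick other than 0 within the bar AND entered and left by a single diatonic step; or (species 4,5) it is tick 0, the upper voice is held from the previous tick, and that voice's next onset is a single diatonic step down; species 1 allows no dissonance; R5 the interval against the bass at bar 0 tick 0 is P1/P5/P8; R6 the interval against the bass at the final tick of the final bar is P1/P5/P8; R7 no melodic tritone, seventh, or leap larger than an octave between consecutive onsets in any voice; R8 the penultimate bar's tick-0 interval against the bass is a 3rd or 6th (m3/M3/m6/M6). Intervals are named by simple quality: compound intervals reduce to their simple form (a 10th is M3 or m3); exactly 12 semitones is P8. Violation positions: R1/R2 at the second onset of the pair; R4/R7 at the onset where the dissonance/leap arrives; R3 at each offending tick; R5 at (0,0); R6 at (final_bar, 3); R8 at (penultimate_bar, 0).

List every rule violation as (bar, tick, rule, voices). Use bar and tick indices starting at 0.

(2, 1, R7, (1,))
(6, 0, R2, (0, 1))

bar 0: v0=A3 v1=A4 downbeat P8
bar 1: v0=C4 v1=E4 downbeat M3
bar 2: v0=D4 v1=F4 downbeat m3
bar 3: v0=E4 v1=B4 downbeat P5
bar 4: v0=E4 v1=B4 downbeat P5
bar 5: v0=G3 v1=E4 downbeat M6
bar 6: v0=A3 v1=A4 downbeat P8
  -> R7 @ bar 2 tick 1 v(1,): F4->B4 leap 6st
  -> R2 @ bar 6 tick 0 v(0, 1): G3/D4 P5 -> A3/A4 P8 similar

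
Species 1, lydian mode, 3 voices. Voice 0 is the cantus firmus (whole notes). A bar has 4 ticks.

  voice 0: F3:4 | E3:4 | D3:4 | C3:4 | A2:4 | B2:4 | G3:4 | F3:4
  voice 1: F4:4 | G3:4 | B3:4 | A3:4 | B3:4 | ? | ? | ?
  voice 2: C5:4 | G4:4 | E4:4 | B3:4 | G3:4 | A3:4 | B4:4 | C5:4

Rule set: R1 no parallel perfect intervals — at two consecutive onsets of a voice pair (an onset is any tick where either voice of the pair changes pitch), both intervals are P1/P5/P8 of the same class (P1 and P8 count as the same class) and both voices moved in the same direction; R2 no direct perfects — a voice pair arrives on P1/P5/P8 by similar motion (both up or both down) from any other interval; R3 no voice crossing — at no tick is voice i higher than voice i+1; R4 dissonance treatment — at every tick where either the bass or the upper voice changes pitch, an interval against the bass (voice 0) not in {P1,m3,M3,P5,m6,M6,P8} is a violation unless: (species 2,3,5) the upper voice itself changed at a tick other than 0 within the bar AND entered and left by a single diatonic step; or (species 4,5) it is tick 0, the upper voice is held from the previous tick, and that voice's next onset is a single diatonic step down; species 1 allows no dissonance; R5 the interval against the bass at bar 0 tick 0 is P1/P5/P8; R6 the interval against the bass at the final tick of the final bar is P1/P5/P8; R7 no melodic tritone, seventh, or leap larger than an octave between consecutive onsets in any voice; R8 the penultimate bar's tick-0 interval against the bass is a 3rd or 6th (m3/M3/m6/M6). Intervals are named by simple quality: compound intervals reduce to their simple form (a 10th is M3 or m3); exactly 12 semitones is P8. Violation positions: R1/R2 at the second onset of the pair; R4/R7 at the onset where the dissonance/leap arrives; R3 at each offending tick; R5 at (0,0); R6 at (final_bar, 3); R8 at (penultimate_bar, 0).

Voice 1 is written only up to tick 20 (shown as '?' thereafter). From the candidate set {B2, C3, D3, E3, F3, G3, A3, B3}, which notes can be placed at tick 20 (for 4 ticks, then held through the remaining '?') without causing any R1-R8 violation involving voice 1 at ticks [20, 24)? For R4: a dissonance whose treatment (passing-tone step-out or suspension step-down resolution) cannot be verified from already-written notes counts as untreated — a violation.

B2: legal
C3: violates R4,R7
D3: legal
E3: violates R4
F3: violates R4,R7
G3: legal
A3: violates R4
B3: violates R3

{B2, D3, G3}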